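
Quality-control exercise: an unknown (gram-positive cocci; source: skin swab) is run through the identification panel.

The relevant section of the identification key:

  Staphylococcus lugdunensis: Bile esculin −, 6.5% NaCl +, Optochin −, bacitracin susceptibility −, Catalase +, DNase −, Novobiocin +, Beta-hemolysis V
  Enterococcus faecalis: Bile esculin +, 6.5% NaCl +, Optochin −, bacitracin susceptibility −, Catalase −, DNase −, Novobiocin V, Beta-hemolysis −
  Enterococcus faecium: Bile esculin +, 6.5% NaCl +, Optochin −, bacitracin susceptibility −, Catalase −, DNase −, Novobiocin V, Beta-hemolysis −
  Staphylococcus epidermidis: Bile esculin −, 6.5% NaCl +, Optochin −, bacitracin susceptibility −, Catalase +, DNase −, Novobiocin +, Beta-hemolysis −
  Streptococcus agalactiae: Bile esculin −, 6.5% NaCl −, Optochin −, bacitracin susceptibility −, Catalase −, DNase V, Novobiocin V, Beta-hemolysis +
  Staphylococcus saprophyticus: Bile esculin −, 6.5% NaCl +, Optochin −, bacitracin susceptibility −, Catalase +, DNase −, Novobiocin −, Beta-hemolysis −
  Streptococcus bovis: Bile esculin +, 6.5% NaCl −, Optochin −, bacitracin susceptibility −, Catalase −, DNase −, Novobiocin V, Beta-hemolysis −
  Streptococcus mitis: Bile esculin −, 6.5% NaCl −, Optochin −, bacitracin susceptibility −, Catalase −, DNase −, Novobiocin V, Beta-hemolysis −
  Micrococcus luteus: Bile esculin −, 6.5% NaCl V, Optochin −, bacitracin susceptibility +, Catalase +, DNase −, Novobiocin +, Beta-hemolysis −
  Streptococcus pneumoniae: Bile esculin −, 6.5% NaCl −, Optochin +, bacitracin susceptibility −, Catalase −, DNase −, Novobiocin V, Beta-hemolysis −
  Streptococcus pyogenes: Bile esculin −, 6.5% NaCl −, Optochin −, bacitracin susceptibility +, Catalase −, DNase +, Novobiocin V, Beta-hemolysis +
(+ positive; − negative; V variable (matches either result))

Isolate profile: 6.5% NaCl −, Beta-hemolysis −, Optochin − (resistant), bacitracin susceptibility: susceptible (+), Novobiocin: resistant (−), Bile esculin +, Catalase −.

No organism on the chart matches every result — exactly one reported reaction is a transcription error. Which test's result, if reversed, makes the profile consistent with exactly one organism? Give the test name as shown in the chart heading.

As reported, no row in the chart matches all 7 reactions.
Reversing Optochin → still no organism matches.
Reversing Beta-hemolysis → still no organism matches.
Reversing Catalase → still no organism matches.
Reversing Bile esculin → still no organism matches.
Reversing 6.5% NaCl → still no organism matches.
Reversing Novobiocin → still no organism matches.
Reversing bacitracin susceptibility (to −) → unique match: Streptococcus bovis.

bacitracin susceptibility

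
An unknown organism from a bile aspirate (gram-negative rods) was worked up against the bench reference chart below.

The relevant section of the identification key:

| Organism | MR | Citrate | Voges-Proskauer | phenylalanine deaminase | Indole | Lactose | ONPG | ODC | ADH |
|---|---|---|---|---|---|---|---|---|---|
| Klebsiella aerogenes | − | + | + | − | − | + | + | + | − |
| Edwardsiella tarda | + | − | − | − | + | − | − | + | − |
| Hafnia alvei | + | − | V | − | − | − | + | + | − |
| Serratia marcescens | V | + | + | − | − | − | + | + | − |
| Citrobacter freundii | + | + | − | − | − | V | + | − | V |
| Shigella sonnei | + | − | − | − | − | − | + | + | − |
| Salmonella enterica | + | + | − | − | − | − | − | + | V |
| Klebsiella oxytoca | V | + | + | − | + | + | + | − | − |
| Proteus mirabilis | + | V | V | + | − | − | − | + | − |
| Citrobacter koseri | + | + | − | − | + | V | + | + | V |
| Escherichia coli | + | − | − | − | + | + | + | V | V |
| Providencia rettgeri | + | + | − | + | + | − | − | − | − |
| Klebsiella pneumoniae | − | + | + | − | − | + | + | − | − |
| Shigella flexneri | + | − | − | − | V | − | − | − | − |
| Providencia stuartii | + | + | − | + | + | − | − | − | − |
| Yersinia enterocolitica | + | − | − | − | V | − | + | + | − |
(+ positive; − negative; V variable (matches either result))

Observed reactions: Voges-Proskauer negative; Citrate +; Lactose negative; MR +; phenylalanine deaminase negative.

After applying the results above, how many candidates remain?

3

Citrate +: excludes 6 organisms — 10 left.
Lactose −: excludes Klebsiella aerogenes, Klebsiella oxytoca, Klebsiella pneumoniae — 7 left.
MR +: all 7 remaining candidates are consistent.
Voges-Proskauer −: excludes Serratia marcescens — 6 left.
phenylalanine deaminase −: excludes Proteus mirabilis, Providencia rettgeri, Providencia stuartii — 3 left.
Still consistent: Citrobacter freundii, Citrobacter koseri, Salmonella enterica.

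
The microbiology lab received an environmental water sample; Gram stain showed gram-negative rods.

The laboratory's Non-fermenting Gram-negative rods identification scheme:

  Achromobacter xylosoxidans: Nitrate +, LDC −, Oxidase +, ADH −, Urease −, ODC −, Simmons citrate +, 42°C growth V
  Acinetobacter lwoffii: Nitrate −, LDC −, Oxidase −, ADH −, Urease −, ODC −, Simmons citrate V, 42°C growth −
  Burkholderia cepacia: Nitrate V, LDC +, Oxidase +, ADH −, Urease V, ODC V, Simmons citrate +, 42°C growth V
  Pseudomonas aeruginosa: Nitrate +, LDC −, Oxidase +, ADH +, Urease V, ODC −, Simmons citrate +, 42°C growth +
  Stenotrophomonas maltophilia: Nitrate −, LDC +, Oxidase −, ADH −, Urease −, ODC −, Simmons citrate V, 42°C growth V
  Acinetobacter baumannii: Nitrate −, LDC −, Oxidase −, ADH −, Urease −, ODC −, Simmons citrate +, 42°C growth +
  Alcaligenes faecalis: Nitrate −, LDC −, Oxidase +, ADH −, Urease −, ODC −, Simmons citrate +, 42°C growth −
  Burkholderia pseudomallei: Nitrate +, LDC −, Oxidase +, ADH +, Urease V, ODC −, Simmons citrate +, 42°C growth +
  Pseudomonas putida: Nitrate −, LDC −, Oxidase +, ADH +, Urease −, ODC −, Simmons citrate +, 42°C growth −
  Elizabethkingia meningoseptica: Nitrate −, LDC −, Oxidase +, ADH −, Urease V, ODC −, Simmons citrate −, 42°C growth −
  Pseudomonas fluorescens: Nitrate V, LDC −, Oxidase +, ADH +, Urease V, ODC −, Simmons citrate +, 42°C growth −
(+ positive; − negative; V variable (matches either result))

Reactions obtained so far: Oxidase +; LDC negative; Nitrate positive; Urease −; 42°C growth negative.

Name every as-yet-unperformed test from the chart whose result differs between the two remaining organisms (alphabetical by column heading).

Oxidase +: excludes Acinetobacter lwoffii, Stenotrophomonas maltophilia, Acinetobacter baumannii — 8 left.
Urease −: all 8 remaining candidates are consistent.
42°C growth −: excludes Pseudomonas aeruginosa, Burkholderia pseudomallei — 6 left.
Nitrate +: excludes Alcaligenes faecalis, Pseudomonas putida, Elizabethkingia meningoseptica — 3 left.
LDC −: excludes Burkholderia cepacia — 2 left.
Two candidates remain: Achromobacter xylosoxidans and Pseudomonas fluorescens.
  ADH: Achromobacter xylosoxidans −, Pseudomonas fluorescens + — discriminates.
  ODC: − vs − — same for both, does not separate.
  Simmons citrate: + vs + — same for both, does not separate.

ADH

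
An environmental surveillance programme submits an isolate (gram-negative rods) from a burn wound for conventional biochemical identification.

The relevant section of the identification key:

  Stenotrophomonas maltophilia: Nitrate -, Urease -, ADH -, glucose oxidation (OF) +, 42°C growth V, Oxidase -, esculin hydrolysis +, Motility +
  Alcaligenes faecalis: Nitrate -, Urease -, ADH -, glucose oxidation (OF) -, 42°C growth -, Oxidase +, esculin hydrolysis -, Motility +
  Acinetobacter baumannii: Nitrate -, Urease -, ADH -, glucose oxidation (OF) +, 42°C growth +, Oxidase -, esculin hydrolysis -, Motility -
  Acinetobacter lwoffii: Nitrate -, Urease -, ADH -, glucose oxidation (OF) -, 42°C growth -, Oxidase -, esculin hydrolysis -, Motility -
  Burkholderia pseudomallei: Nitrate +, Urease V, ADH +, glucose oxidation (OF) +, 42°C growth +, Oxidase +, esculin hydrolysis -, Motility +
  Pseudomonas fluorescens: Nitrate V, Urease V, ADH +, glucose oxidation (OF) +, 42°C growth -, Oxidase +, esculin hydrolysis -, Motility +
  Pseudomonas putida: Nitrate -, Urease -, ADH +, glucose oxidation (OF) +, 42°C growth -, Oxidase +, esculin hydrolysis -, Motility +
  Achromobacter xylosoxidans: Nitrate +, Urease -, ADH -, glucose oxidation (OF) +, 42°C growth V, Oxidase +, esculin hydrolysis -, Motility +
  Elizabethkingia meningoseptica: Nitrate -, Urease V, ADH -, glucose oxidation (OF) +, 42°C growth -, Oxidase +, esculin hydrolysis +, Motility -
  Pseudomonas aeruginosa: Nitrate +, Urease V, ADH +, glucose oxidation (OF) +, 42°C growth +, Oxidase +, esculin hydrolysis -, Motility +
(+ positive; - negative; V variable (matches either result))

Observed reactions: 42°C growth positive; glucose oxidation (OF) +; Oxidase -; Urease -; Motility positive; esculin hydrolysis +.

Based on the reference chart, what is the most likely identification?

Stenotrophomonas maltophilia

42°C growth +: excludes 5 organisms — 5 left.
esculin hydrolysis +: excludes Acinetobacter baumannii, Burkholderia pseudomallei, Achromobacter xylosoxidans, Pseudomonas aeruginosa — 1 left.
Oxidase -: the one remaining candidate is consistent.
Motility +: the one remaining candidate is consistent.
Urease -: the one remaining candidate is consistent.
glucose oxidation (OF) +: the one remaining candidate is consistent.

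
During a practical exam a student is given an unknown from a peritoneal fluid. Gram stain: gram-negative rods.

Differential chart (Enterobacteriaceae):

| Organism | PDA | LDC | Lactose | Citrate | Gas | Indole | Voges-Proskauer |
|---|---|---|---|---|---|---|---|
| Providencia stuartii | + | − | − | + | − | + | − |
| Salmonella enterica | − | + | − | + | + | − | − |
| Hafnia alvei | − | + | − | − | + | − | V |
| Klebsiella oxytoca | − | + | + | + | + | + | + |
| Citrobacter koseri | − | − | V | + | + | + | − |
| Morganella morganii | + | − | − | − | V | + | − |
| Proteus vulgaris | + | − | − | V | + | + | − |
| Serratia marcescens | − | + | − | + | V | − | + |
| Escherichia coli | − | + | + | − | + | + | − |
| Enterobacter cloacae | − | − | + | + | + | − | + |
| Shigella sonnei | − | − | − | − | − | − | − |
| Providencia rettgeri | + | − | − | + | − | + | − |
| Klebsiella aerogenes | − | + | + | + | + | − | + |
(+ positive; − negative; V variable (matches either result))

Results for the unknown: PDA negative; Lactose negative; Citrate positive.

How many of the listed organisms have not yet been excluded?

3

Lactose −: excludes Klebsiella oxytoca, Escherichia coli, Enterobacter cloacae, Klebsiella aerogenes — 9 left.
Citrate +: excludes Hafnia alvei, Morganella morganii, Shigella sonnei — 6 left.
PDA −: excludes Providencia stuartii, Proteus vulgaris, Providencia rettgeri — 3 left.
Still consistent: Citrobacter koseri, Salmonella enterica, Serratia marcescens.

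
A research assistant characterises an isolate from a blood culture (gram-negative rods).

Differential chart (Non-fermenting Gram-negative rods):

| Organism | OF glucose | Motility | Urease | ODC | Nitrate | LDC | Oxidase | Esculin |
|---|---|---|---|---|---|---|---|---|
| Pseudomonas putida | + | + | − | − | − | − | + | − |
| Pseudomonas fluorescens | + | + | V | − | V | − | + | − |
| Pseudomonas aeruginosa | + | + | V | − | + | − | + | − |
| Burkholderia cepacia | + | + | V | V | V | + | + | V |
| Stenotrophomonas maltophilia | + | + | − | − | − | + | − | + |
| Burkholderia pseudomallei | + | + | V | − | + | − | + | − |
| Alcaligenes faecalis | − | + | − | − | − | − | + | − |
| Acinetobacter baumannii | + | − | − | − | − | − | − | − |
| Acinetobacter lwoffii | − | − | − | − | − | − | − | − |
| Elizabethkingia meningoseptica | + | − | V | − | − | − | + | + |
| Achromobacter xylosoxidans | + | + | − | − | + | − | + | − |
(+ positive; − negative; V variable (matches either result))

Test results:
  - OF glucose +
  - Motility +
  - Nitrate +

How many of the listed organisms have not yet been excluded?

5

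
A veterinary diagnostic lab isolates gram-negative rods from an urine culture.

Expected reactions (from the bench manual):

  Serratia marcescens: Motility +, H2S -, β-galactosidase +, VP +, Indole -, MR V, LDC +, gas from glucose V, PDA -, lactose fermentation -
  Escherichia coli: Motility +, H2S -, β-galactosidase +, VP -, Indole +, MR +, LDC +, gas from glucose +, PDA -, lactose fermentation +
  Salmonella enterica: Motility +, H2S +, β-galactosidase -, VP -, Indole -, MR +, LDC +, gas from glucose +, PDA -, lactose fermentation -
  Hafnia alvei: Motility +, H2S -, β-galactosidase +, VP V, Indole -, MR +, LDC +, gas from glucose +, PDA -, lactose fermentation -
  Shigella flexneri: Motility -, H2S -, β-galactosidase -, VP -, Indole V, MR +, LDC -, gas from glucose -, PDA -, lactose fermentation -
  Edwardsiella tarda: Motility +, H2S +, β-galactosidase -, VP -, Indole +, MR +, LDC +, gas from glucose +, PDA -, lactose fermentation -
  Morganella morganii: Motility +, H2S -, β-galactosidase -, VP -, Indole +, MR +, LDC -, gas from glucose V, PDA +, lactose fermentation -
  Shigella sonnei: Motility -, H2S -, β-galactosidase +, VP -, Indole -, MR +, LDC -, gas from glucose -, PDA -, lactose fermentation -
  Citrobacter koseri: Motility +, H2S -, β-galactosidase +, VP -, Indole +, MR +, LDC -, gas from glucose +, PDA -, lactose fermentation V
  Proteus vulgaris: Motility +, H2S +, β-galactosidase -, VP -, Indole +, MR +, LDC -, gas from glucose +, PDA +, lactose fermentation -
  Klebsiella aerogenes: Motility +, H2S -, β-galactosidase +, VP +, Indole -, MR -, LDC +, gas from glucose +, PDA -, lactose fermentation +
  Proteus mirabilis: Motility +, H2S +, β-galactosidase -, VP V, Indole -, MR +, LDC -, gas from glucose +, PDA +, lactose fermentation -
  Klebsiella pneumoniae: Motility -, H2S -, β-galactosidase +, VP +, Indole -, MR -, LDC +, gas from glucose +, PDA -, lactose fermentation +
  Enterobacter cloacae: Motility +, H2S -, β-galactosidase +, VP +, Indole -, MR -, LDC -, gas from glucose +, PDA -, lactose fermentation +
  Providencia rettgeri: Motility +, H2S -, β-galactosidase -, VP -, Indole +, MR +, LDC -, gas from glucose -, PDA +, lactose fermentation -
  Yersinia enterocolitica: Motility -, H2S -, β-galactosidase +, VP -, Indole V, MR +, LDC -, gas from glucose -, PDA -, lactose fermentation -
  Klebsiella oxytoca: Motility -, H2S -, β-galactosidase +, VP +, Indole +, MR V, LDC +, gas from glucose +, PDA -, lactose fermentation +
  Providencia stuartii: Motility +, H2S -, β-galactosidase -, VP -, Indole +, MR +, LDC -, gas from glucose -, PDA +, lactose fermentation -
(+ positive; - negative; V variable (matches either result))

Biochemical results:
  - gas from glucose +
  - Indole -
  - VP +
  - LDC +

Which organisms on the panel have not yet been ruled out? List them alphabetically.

Hafnia alvei, Klebsiella aerogenes, Klebsiella pneumoniae, Serratia marcescens

VP +: excludes 11 organisms — 7 left.
Indole -: excludes Klebsiella oxytoca — 6 left.
gas from glucose +: all 6 remaining candidates are consistent.
LDC +: excludes Proteus mirabilis, Enterobacter cloacae — 4 left.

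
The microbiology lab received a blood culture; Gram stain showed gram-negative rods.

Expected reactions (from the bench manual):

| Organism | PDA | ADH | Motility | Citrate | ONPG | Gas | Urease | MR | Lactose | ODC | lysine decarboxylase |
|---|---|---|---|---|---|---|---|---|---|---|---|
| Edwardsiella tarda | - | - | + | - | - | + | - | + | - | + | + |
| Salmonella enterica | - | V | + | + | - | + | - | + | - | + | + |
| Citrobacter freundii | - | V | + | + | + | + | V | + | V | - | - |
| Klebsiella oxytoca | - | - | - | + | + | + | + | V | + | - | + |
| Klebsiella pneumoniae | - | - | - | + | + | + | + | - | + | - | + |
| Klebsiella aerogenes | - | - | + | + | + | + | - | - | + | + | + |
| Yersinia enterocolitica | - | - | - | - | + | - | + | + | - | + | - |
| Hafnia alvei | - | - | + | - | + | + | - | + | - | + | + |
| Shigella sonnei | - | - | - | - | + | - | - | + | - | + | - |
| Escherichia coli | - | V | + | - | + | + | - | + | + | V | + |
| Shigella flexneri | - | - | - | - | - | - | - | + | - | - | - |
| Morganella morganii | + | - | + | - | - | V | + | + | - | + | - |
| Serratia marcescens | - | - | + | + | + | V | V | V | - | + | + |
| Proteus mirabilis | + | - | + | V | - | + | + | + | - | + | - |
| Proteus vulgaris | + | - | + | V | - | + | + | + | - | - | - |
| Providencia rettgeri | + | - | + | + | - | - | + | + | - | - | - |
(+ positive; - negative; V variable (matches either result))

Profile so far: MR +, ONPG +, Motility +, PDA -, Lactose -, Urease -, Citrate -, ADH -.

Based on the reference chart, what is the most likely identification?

Hafnia alvei

PDA -: excludes Morganella morganii, Proteus mirabilis, Proteus vulgaris, Providencia rettgeri — 12 left.
Lactose -: excludes Klebsiella oxytoca, Klebsiella pneumoniae, Klebsiella aerogenes, Escherichia coli — 8 left.
Urease -: excludes Yersinia enterocolitica — 7 left.
MR +: all 7 remaining candidates are consistent.
ADH -: all 7 remaining candidates are consistent.
Motility +: excludes Shigella sonnei, Shigella flexneri — 5 left.
ONPG +: excludes Edwardsiella tarda, Salmonella enterica — 3 left.
Citrate -: excludes Citrobacter freundii, Serratia marcescens — 1 left.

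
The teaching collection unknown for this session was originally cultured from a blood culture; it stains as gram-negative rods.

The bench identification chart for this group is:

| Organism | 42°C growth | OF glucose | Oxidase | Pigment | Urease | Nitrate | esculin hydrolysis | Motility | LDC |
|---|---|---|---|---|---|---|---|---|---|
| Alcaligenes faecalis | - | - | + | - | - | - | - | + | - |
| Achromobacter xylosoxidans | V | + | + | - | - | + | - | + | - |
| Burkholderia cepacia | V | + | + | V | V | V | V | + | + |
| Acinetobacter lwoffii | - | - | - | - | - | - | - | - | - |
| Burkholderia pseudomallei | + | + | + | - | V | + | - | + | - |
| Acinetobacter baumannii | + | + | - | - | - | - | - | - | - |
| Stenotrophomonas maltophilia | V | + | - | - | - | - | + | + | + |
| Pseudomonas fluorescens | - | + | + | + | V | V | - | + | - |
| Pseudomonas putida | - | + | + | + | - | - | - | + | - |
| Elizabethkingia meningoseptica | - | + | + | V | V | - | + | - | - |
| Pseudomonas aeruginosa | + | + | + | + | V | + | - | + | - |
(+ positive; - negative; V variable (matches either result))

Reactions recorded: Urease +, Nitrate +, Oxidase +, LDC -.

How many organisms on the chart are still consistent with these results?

3

Oxidase +: excludes Acinetobacter lwoffii, Acinetobacter baumannii, Stenotrophomonas maltophilia — 8 left.
Urease +: excludes Alcaligenes faecalis, Achromobacter xylosoxidans, Pseudomonas putida — 5 left.
LDC -: excludes Burkholderia cepacia — 4 left.
Nitrate +: excludes Elizabethkingia meningoseptica — 3 left.
Still consistent: Burkholderia pseudomallei, Pseudomonas aeruginosa, Pseudomonas fluorescens.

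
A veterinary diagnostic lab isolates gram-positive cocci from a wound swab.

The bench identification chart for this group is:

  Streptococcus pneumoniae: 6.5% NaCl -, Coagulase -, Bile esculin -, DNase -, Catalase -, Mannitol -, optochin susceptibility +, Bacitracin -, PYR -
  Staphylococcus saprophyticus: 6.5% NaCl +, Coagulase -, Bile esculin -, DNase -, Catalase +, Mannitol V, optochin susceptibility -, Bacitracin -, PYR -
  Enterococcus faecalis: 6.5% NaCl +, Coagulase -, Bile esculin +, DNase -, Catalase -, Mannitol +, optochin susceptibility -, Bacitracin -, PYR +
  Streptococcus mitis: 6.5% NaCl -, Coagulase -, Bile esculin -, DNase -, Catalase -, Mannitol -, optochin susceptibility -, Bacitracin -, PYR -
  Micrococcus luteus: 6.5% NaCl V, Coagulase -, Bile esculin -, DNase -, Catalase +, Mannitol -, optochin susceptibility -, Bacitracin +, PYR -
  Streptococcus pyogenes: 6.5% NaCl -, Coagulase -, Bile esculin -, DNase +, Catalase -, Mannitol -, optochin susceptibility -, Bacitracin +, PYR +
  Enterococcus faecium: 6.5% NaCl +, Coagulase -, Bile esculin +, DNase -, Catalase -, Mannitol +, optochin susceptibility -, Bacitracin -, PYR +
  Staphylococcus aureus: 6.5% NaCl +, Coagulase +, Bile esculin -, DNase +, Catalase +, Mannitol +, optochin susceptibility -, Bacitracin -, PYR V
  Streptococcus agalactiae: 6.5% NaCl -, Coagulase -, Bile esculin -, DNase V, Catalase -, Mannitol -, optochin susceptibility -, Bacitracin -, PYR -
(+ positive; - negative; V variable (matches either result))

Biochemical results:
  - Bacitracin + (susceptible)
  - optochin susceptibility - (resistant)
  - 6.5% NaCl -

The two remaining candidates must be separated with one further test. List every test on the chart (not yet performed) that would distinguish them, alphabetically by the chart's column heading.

Bacitracin +: excludes 7 organisms — 2 left.
optochin susceptibility -: all 2 remaining candidates are consistent.
6.5% NaCl -: all 2 remaining candidates are consistent.
Two candidates remain: Micrococcus luteus and Streptococcus pyogenes.
  Coagulase: - vs - — same for both, does not separate.
  Bile esculin: - vs - — same for both, does not separate.
  DNase: Micrococcus luteus -, Streptococcus pyogenes + — discriminates.
  Catalase: Micrococcus luteus +, Streptococcus pyogenes - — discriminates.
  Mannitol: - vs - — same for both, does not separate.
  PYR: Micrococcus luteus -, Streptococcus pyogenes + — discriminates.

Catalase, DNase, PYR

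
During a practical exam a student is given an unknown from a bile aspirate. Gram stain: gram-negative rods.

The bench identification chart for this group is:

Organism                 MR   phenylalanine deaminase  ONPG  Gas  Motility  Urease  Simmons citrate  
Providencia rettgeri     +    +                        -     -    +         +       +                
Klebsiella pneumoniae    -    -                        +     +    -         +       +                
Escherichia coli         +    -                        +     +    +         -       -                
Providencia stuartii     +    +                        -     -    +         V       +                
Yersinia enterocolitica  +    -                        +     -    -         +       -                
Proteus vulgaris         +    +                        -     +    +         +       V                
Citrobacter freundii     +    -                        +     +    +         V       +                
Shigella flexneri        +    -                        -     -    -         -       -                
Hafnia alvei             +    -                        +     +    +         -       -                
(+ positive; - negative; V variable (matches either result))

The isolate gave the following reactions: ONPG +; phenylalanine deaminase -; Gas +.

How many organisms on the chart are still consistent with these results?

4

ONPG +: excludes Providencia rettgeri, Providencia stuartii, Proteus vulgaris, Shigella flexneri — 5 left.
Gas +: excludes Yersinia enterocolitica — 4 left.
phenylalanine deaminase -: all 4 remaining candidates are consistent.
Still consistent: Citrobacter freundii, Escherichia coli, Hafnia alvei, Klebsiella pneumoniae.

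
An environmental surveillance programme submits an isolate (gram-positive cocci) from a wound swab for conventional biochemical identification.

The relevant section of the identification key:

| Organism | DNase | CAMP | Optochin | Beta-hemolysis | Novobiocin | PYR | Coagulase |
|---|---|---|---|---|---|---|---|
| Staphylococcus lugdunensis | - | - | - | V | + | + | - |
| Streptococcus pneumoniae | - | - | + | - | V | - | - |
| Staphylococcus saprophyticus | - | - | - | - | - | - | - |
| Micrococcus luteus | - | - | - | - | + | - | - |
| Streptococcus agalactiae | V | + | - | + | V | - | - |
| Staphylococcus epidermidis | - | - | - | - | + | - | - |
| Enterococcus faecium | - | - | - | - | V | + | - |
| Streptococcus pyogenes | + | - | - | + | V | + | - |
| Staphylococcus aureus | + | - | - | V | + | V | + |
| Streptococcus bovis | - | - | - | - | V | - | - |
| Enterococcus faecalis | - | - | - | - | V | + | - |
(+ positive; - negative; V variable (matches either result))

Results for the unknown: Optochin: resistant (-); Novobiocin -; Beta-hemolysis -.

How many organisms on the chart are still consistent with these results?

Beta-hemolysis -: excludes Streptococcus agalactiae, Streptococcus pyogenes — 9 left.
Novobiocin -: excludes Staphylococcus lugdunensis, Micrococcus luteus, Staphylococcus epidermidis, Staphylococcus aureus — 5 left.
Optochin -: excludes Streptococcus pneumoniae — 4 left.
Still consistent: Enterococcus faecalis, Enterococcus faecium, Staphylococcus saprophyticus, Streptococcus bovis.

4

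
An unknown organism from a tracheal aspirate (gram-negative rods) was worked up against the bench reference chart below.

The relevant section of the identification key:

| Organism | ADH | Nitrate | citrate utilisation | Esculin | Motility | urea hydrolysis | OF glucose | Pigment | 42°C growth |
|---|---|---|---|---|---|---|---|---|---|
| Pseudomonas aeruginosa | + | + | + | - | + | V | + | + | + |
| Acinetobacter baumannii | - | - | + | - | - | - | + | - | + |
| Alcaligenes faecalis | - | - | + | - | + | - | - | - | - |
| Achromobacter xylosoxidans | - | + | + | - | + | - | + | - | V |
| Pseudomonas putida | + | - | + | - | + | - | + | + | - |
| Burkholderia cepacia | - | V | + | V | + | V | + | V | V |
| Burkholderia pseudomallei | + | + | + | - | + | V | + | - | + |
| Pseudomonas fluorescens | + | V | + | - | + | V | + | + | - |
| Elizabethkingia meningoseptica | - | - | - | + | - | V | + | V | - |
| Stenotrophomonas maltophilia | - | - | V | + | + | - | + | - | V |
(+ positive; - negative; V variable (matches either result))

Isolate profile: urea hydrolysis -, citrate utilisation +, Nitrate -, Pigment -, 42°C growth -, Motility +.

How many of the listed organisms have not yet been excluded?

3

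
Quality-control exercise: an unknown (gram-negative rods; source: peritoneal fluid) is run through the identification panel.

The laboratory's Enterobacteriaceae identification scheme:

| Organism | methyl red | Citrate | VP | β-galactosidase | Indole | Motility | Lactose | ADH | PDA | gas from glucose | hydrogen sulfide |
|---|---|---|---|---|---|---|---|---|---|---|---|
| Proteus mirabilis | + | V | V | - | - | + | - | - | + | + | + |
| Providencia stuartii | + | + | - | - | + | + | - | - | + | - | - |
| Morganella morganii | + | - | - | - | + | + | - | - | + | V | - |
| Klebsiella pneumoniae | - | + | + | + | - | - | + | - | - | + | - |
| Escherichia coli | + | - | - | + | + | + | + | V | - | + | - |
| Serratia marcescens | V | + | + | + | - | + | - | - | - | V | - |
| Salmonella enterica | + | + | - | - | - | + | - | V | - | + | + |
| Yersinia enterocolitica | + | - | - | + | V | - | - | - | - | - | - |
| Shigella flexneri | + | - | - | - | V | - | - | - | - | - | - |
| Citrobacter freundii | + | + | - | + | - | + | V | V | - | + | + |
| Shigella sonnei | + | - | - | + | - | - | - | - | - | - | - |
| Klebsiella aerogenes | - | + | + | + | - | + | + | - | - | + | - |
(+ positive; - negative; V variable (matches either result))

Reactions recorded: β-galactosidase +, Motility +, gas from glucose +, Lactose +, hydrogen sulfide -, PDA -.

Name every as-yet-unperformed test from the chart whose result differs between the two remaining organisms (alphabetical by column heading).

Citrate, Indole, methyl red, VP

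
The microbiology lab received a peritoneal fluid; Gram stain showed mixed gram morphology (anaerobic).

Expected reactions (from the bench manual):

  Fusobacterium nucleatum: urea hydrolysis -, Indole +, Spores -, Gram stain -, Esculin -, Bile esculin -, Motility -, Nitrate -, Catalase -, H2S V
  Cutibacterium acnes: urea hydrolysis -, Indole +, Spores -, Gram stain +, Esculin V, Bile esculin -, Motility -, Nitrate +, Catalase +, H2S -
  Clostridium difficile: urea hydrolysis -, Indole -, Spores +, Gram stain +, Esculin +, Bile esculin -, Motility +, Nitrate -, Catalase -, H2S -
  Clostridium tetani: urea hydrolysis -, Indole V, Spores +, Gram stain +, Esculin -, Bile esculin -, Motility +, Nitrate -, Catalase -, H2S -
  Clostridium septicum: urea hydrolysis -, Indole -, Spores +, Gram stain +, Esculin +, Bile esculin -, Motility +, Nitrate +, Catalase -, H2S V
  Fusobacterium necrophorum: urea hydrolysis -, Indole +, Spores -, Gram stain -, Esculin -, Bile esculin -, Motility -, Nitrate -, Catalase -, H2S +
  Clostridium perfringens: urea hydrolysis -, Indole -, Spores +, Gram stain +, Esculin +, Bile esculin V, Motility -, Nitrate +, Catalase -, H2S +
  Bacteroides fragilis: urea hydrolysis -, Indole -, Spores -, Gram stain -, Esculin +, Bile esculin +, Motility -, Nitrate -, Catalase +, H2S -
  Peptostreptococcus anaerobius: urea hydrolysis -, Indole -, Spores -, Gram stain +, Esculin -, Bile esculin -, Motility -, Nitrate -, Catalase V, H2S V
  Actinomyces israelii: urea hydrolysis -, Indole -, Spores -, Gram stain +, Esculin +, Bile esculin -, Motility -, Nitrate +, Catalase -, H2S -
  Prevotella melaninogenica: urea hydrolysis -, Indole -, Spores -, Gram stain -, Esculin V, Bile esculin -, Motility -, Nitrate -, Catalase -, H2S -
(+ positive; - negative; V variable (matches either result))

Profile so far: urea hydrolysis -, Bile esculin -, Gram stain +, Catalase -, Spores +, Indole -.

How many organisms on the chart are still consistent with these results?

4

Gram stain +: excludes Fusobacterium nucleatum, Fusobacterium necrophorum, Bacteroides fragilis, Prevotella melaninogenica — 7 left.
Indole -: excludes Cutibacterium acnes — 6 left.
urea hydrolysis -: all 6 remaining candidates are consistent.
Catalase -: all 6 remaining candidates are consistent.
Bile esculin -: all 6 remaining candidates are consistent.
Spores +: excludes Peptostreptococcus anaerobius, Actinomyces israelii — 4 left.
Still consistent: Clostridium difficile, Clostridium perfringens, Clostridium septicum, Clostridium tetani.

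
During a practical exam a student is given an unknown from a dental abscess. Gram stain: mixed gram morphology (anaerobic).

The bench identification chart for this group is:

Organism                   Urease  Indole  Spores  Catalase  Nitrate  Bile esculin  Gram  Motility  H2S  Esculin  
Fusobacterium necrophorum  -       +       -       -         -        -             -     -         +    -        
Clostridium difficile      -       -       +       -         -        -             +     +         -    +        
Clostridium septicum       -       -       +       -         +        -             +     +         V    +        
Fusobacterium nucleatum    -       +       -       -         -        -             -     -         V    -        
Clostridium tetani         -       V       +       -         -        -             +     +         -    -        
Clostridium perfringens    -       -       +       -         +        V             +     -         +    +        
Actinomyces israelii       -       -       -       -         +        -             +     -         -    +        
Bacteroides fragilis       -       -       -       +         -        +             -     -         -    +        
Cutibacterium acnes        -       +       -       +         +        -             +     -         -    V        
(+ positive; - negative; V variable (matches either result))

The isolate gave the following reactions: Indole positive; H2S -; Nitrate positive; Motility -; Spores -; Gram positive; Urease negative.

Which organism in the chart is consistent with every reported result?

Cutibacterium acnes

Spores -: excludes Clostridium difficile, Clostridium septicum, Clostridium tetani, Clostridium perfringens — 5 left.
Indole +: excludes Actinomyces israelii, Bacteroides fragilis — 3 left.
Gram +: excludes Fusobacterium necrophorum, Fusobacterium nucleatum — 1 left.
Nitrate +: the one remaining candidate is consistent.
H2S -: the one remaining candidate is consistent.
Urease -: the one remaining candidate is consistent.
Motility -: the one remaining candidate is consistent.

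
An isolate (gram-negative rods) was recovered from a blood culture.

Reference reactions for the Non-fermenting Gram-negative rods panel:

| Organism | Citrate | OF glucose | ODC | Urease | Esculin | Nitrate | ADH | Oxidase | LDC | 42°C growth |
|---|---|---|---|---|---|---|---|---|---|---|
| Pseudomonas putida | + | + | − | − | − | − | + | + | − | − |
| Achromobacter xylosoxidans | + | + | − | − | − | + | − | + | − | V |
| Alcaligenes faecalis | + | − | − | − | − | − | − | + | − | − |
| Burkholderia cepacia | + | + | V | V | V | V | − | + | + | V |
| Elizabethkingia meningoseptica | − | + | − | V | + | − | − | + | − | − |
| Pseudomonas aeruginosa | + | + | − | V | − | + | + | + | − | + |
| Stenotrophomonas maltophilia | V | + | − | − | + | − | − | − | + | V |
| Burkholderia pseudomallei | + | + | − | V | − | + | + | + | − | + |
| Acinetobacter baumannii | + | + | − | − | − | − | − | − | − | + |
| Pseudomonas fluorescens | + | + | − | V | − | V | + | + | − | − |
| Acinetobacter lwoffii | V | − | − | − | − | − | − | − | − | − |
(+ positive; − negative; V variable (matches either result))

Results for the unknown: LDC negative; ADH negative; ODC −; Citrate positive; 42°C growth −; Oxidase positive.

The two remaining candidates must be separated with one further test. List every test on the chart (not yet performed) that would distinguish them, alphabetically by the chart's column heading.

ODC −: all 11 remaining candidates are consistent.
LDC −: excludes Burkholderia cepacia, Stenotrophomonas maltophilia — 9 left.
Oxidase +: excludes Acinetobacter baumannii, Acinetobacter lwoffii — 7 left.
Citrate +: excludes Elizabethkingia meningoseptica — 6 left.
42°C growth −: excludes Pseudomonas aeruginosa, Burkholderia pseudomallei — 4 left.
ADH −: excludes Pseudomonas putida, Pseudomonas fluorescens — 2 left.
Two candidates remain: Achromobacter xylosoxidans and Alcaligenes faecalis.
  OF glucose: Achromobacter xylosoxidans +, Alcaligenes faecalis − — discriminates.
  Urease: − vs − — same for both, does not separate.
  Esculin: − vs − — same for both, does not separate.
  Nitrate: Achromobacter xylosoxidans +, Alcaligenes faecalis − — discriminates.

Nitrate, OF glucose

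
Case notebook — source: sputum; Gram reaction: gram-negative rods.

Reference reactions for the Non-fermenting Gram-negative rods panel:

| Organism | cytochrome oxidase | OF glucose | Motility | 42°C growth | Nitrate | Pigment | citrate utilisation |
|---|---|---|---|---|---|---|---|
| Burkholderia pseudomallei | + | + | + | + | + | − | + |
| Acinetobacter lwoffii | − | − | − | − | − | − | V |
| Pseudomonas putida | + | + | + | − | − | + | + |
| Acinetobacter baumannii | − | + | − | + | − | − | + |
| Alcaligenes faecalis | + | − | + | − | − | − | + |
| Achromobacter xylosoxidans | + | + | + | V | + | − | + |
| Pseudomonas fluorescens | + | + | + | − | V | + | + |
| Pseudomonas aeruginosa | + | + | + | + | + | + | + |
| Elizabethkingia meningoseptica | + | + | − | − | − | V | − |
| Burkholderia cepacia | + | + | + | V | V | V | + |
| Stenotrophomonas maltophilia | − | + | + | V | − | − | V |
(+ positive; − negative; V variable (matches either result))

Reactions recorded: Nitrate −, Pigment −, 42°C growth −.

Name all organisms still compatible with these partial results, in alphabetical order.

Acinetobacter lwoffii, Alcaligenes faecalis, Burkholderia cepacia, Elizabethkingia meningoseptica, Stenotrophomonas maltophilia

42°C growth −: excludes Burkholderia pseudomallei, Acinetobacter baumannii, Pseudomonas aeruginosa — 8 left.
Pigment −: excludes Pseudomonas putida, Pseudomonas fluorescens — 6 left.
Nitrate −: excludes Achromobacter xylosoxidans — 5 left.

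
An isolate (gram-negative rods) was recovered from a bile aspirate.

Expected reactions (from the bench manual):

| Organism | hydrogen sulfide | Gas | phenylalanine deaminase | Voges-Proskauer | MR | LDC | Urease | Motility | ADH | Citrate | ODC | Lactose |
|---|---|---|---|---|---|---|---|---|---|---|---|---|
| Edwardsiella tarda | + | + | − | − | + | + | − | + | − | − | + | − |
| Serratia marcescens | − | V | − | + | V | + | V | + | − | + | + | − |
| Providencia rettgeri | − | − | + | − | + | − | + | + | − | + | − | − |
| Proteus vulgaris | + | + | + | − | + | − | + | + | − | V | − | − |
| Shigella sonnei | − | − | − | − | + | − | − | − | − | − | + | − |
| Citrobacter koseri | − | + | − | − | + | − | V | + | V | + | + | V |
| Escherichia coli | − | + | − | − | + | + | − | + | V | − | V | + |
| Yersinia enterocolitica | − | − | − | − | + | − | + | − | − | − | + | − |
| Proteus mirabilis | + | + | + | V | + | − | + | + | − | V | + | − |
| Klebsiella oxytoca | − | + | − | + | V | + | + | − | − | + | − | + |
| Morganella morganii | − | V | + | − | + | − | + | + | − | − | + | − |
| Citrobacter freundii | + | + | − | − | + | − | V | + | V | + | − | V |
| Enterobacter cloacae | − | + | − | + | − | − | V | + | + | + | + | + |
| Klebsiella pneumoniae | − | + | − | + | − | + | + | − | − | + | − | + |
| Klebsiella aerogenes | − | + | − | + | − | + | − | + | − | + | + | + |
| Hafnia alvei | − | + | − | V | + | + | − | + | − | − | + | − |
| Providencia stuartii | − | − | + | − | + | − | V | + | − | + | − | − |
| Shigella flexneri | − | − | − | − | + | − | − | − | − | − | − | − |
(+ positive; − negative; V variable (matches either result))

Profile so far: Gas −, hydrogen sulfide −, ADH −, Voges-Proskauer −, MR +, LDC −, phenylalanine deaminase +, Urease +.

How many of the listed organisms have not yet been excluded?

Urease +: excludes 6 organisms — 12 left.
hydrogen sulfide −: excludes Proteus vulgaris, Proteus mirabilis, Citrobacter freundii — 9 left.
MR +: excludes Enterobacter cloacae, Klebsiella pneumoniae — 7 left.
Gas −: excludes Citrobacter koseri, Klebsiella oxytoca — 5 left.
LDC −: excludes Serratia marcescens — 4 left.
ADH −: all 4 remaining candidates are consistent.
Voges-Proskauer −: all 4 remaining candidates are consistent.
phenylalanine deaminase +: excludes Yersinia enterocolitica — 3 left.
Still consistent: Morganella morganii, Providencia rettgeri, Providencia stuartii.

3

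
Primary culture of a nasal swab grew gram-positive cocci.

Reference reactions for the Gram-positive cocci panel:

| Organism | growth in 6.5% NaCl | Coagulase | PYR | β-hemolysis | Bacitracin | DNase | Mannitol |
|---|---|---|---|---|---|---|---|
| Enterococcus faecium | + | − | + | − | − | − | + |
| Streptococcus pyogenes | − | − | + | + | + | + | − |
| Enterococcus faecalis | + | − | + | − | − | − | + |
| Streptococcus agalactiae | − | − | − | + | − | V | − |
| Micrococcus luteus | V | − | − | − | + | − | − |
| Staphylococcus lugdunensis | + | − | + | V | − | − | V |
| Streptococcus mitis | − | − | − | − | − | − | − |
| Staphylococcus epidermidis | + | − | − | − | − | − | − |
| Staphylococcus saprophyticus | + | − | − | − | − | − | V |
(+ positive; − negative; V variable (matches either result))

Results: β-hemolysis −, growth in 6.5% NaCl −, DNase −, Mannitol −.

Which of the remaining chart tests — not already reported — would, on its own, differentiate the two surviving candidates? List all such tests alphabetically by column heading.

Bacitracin

β-hemolysis −: excludes Streptococcus pyogenes, Streptococcus agalactiae — 7 left.
Mannitol −: excludes Enterococcus faecium, Enterococcus faecalis — 5 left.
DNase −: all 5 remaining candidates are consistent.
growth in 6.5% NaCl −: excludes Staphylococcus lugdunensis, Staphylococcus epidermidis, Staphylococcus saprophyticus — 2 left.
Two candidates remain: Micrococcus luteus and Streptococcus mitis.
  Coagulase: − vs − — same for both, does not separate.
  PYR: − vs − — same for both, does not separate.
  Bacitracin: Micrococcus luteus +, Streptococcus mitis − — discriminates.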